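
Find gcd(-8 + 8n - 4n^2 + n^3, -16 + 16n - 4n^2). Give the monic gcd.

Euclidean algorithm in ℚ[n]:
  n^3 - 4n^2 + 8n - 8 = (-(1/4)n)(-4n^2 + 16n - 16) + (4n - 8)
  -4n^2 + 16n - 16 = (-n + 2)(4n - 8) + (0)
Last nonzero remainder: 4n - 8. Dividing through by 4 gives the monic gcd n - 2.

-2 + n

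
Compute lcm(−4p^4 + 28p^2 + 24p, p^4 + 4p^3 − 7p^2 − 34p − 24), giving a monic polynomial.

p^5 + 4p^4 − 7p^3 − 34p^2 − 24p

Repeated division with remainder:
  −4p^4 + 28p^2 + 24p = (−4)(p^4 + 4p^3 − 7p^2 − 34p − 24) + (16p^3 − 112p − 96)
  p^4 + 4p^3 − 7p^2 − 34p − 24 = ((1/16)p + 1/4)(16p^3 − 112p − 96) + (0)
Last nonzero remainder: 16p^3 − 112p − 96. Dividing through by 16 gives the monic gcd p^3 − 7p − 6.
Then lcm(f, g) = f·g / gcd(f, g); expanding and making the result monic gives the answer.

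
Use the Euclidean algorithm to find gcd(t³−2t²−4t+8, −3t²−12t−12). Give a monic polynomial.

Euclidean algorithm in ℚ[t]:
  t³−2t²−4t+8 = (−(1/3)t+2)(−3t²−12t−12) + (16t+32)
  −3t²−12t−12 = (−(3/16)t−3/8)(16t+32) + (0)
Last nonzero remainder: 16t+32. Dividing through by 16 gives the monic gcd t+2.

t+2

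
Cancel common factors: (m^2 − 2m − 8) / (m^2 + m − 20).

(m + 2)/(m + 5)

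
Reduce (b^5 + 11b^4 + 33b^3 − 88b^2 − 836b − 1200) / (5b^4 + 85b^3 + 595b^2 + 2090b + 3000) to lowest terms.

Apply the Euclidean algorithm:
  b^5 + 11b^4 + 33b^3 − 88b^2 − 836b − 1200 = ((1/5)b − 6/5)(5b^4 + 85b^3 + 595b^2 + 2090b + 3000) + (16b^3 + 208b^2 + 1072b + 2400)
  5b^4 + 85b^3 + 595b^2 + 2090b + 3000 = ((5/16)b + 5/4)(16b^3 + 208b^2 + 1072b + 2400) + (0)
Last nonzero remainder: 16b^3 + 208b^2 + 1072b + 2400. Dividing through by 16 gives the monic gcd b^3 + 13b^2 + 67b + 150.
Cancel b^3 + 13b^2 + 67b + 150 from numerator and denominator to get the reduced form.

(b^2 − 2b − 8)/(5b + 20)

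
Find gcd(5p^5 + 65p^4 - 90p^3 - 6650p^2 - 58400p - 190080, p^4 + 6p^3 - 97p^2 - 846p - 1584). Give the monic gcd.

p^2 - 3p - 88

Euclidean algorithm in ℚ[p]:
  5p^5 + 65p^4 - 90p^3 - 6650p^2 - 58400p - 190080 = (5p + 35)(p^4 + 6p^3 - 97p^2 - 846p - 1584) + (185p^3 + 975p^2 - 20870p - 134640)
  p^4 + 6p^3 - 97p^2 - 846p - 1584 = ((1/185)p + 27/6845)(185p^3 + 975p^2 - 20870p - 134640) + ((16380/1369)p^2 - (49140/1369)p - 1441440/1369)
  185p^3 + 975p^2 - 20870p - 134640 = ((50653/3276)p + 23273/182)((16380/1369)p^2 - (49140/1369)p - 1441440/1369) + (0)
Last nonzero remainder: (16380/1369)p^2 - (49140/1369)p - 1441440/1369. Dividing through by 16380/1369 gives the monic gcd p^2 - 3p - 88.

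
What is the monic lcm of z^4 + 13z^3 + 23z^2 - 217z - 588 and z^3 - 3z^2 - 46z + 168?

z^5 + 7z^4 - 55z^3 - 355z^2 + 714z + 3528

Apply the Euclidean algorithm:
  z^4 + 13z^3 + 23z^2 - 217z - 588 = (z + 16)(z^3 - 3z^2 - 46z + 168) + (117z^2 + 351z - 3276)
  z^3 - 3z^2 - 46z + 168 = ((1/117)z - 2/39)(117z^2 + 351z - 3276) + (0)
Last nonzero remainder: 117z^2 + 351z - 3276. Dividing through by 117 gives the monic gcd z^2 + 3z - 28.
Then lcm(f, g) = f·g / gcd(f, g); expanding and making the result monic gives the answer.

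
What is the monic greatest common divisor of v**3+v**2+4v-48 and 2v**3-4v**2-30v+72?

v-3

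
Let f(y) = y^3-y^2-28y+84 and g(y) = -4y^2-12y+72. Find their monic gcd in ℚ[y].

y+6

Repeated division with remainder:
  y^3-y^2-28y+84 = (-(1/4)y+1)(-4y^2-12y+72) + (2y+12)
  -4y^2-12y+72 = (-2y+6)(2y+12) + (0)
Last nonzero remainder: 2y+12. Dividing through by 2 gives the monic gcd y+6.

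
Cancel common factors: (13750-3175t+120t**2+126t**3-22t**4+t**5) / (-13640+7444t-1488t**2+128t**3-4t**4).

Repeated division with remainder:
  t**5-22t**4+126t**3+120t**2-3175t+13750 = (-(1/4)t-5/2)(-4t**4+128t**3-1488t**2+7444t-13640) + (74t**3-1739t**2+12025t-20350)
  -4t**4+128t**3-1488t**2+7444t-13640 = (-(2/37)t+17/37)(74t**3-1739t**2+12025t-20350) + (-39t**2+819t-4290)
  74t**3-1739t**2+12025t-20350 = (-(74/39)t+185/39)(-39t**2+819t-4290) + (0)
Last nonzero remainder: -39t**2+819t-4290. Dividing through by -39 gives the monic gcd t**2-21t+110.
Cancel t**2-21t+110 from numerator and denominator to get the reduced form.

(-125+5t+t**2-t**3)/(124-44t+4t**2)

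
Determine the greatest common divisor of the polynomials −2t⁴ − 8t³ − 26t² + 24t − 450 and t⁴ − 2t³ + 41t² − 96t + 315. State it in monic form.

t² − 3t + 9

Euclidean algorithm in ℚ[t]:
  −2t⁴ − 8t³ − 26t² + 24t − 450 = (−2)(t⁴ − 2t³ + 41t² − 96t + 315) + (−12t³ + 56t² − 168t + 180)
  t⁴ − 2t³ + 41t² − 96t + 315 = (−(1/12)t − 2/9)(−12t³ + 56t² − 168t + 180) + ((355/9)t² − (355/3)t + 355)
  −12t³ + 56t² − 168t + 180 = (−(108/355)t + 36/71)((355/9)t² − (355/3)t + 355) + (0)
Last nonzero remainder: (355/9)t² − (355/3)t + 355. Dividing through by 355/9 gives the monic gcd t² − 3t + 9.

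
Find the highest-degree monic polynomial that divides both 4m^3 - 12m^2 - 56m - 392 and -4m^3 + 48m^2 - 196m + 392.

Euclidean algorithm in ℚ[m]:
  4m^3 - 12m^2 - 56m - 392 = (-1)(-4m^3 + 48m^2 - 196m + 392) + (36m^2 - 252m)
  -4m^3 + 48m^2 - 196m + 392 = (-(1/9)m + 5/9)(36m^2 - 252m) + (-56m + 392)
  36m^2 - 252m = (-(9/14)m)(-56m + 392) + (0)
Last nonzero remainder: -56m + 392. Dividing through by -56 gives the monic gcd m - 7.

m - 7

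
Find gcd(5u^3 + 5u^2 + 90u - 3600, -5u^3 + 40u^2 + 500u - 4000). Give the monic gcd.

u - 8

Apply the Euclidean algorithm:
  5u^3 + 5u^2 + 90u - 3600 = (-1)(-5u^3 + 40u^2 + 500u - 4000) + (45u^2 + 590u - 7600)
  -5u^3 + 40u^2 + 500u - 4000 = (-(1/9)u + 190/81)(45u^2 + 590u - 7600) + (-(140000/81)u + 1120000/81)
  45u^2 + 590u - 7600 = (-(729/28000)u - 1539/2800)(-(140000/81)u + 1120000/81) + (0)
Last nonzero remainder: -(140000/81)u + 1120000/81. Dividing through by -140000/81 gives the monic gcd u - 8.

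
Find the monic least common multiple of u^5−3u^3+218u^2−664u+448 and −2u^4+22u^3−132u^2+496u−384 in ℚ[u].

u^6−6u^5−3u^4+236u^3−1972u^2+4432u−2688

Repeated division with remainder:
  u^5−3u^3+218u^2−664u+448 = (−(1/2)u−11/2)(−2u^4+22u^3−132u^2+496u−384) + (52u^3−260u^2+1872u−1664)
  −2u^4+22u^3−132u^2+496u−384 = (−(1/26)u+3/13)(52u^3−260u^2+1872u−1664) + (0)
Last nonzero remainder: 52u^3−260u^2+1872u−1664. Dividing through by 52 gives the monic gcd u^3−5u^2+36u−32.
Then lcm(f, g) = f·g / gcd(f, g); expanding and making the result monic gives the answer.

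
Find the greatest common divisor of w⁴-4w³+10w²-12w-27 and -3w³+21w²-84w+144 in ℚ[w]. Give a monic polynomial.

Apply the Euclidean algorithm:
  w⁴-4w³+10w²-12w-27 = (-(1/3)w-1)(-3w³+21w²-84w+144) + (3w²-48w+117)
  -3w³+21w²-84w+144 = (-w-9)(3w²-48w+117) + (-399w+1197)
  3w²-48w+117 = (-(1/133)w+13/133)(-399w+1197) + (0)
Last nonzero remainder: -399w+1197. Dividing through by -399 gives the monic gcd w-3.

w-3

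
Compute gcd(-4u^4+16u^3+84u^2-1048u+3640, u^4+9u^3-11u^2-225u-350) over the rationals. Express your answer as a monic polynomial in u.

u^2+2u-35

Repeated division with remainder:
  -4u^4+16u^3+84u^2-1048u+3640 = (-4)(u^4+9u^3-11u^2-225u-350) + (52u^3+40u^2-1948u+2240)
  u^4+9u^3-11u^2-225u-350 = ((1/52)u+107/676)(52u^3+40u^2-1948u+2240) + ((3402/169)u^2+(6804/169)u-119070/169)
  52u^3+40u^2-1948u+2240 = ((4394/1701)u-5408/1701)((3402/169)u^2+(6804/169)u-119070/169) + (0)
Last nonzero remainder: (3402/169)u^2+(6804/169)u-119070/169. Dividing through by 3402/169 gives the monic gcd u^2+2u-35.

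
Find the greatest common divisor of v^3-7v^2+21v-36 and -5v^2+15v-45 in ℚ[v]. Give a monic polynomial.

v^2-3v+9

By polynomial division,
  v^3-7v^2+21v-36 = (-(1/5)v+4/5)(-5v^2+15v-45) + (0)
Last nonzero remainder: -5v^2+15v-45. Dividing through by -5 gives the monic gcd v^2-3v+9.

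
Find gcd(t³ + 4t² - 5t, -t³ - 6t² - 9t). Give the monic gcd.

Repeated division with remainder:
  t³ + 4t² - 5t = (-1)(-t³ - 6t² - 9t) + (-2t² - 14t)
  -t³ - 6t² - 9t = ((1/2)t - 1/2)(-2t² - 14t) + (-16t)
  -2t² - 14t = ((1/8)t + 7/8)(-16t) + (0)
Last nonzero remainder: -16t. Dividing through by -16 gives the monic gcd t.

t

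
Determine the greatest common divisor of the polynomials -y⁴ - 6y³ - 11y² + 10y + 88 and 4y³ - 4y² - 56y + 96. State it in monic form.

y² + 2y - 8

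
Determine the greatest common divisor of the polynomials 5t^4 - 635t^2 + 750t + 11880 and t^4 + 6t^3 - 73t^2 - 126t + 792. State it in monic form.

t^3 + 9t^2 - 46t - 264

Euclidean algorithm in ℚ[t]:
  5t^4 - 635t^2 + 750t + 11880 = (5)(t^4 + 6t^3 - 73t^2 - 126t + 792) + (-30t^3 - 270t^2 + 1380t + 7920)
  t^4 + 6t^3 - 73t^2 - 126t + 792 = (-(1/30)t + 1/10)(-30t^3 - 270t^2 + 1380t + 7920) + (0)
Last nonzero remainder: -30t^3 - 270t^2 + 1380t + 7920. Dividing through by -30 gives the monic gcd t^3 + 9t^2 - 46t - 264.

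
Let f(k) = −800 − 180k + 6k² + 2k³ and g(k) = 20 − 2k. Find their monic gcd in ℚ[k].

−10 + k

Apply the Euclidean algorithm:
  2k³ + 6k² − 180k − 800 = (−k² − 13k − 40)(−2k + 20) + (0)
Last nonzero remainder: −2k + 20. Dividing through by −2 gives the monic gcd k − 10.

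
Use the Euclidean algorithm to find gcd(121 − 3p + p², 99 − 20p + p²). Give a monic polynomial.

1

Apply the Euclidean algorithm:
  p² − 3p + 121 = (p² − 20p + 99) + (17p + 22)
  p² − 20p + 99 = ((1/17)p − 362/289)(17p + 22) + (36575/289)
  17p + 22 = ((4913/36575)p + 578/3325)(36575/289) + (0)
The last nonzero remainder is the constant 36575/289, so the polynomials are coprime and gcd = 1.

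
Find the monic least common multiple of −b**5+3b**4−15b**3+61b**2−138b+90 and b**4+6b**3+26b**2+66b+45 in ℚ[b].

By polynomial division,
  −b**5+3b**4−15b**3+61b**2−138b+90 = (−b+9)(b**4+6b**3+26b**2+66b+45) + (−43b**3−107b**2−687b−315)
  b**4+6b**3+26b**2+66b+45 = (−(1/43)b−151/1849)(−43b**3−107b**2−687b−315) + ((2376/1849)b**2+(4752/1849)b+35640/1849)
  −43b**3−107b**2−687b−315 = (−(79507/2376)b−12943/792)((2376/1849)b**2+(4752/1849)b+35640/1849) + (0)
Last nonzero remainder: (2376/1849)b**2+(4752/1849)b+35640/1849. Dividing through by 2376/1849 gives the monic gcd b**2+2b+15.
Then lcm(f, g) = f·g / gcd(f, g); expanding and making the result monic gives the answer.

b**7+b**6+6b**5−10b**4−61b**3+279b**2+54b−270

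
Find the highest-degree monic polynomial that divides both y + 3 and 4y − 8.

Euclidean algorithm in ℚ[y]:
  y + 3 = (1/4)(4y − 8) + (5)
  4y − 8 = ((4/5)y − 8/5)(5) + (0)
The last nonzero remainder is the constant 5, so the polynomials are coprime and gcd = 1.

1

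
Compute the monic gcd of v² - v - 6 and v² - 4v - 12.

v + 2

By polynomial division,
  v² - v - 6 = (v² - 4v - 12) + (3v + 6)
  v² - 4v - 12 = ((1/3)v - 2)(3v + 6) + (0)
Last nonzero remainder: 3v + 6. Dividing through by 3 gives the monic gcd v + 2.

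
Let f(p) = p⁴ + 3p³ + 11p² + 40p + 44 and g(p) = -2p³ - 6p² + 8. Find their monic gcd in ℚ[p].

p² + 4p + 4

Euclidean algorithm in ℚ[p]:
  p⁴ + 3p³ + 11p² + 40p + 44 = (-(1/2)p)(-2p³ - 6p² + 8) + (11p² + 44p + 44)
  -2p³ - 6p² + 8 = (-(2/11)p + 2/11)(11p² + 44p + 44) + (0)
Last nonzero remainder: 11p² + 44p + 44. Dividing through by 11 gives the monic gcd p² + 4p + 4.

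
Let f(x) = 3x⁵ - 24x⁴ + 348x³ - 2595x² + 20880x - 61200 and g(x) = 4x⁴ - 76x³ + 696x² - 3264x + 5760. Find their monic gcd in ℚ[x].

Apply the Euclidean algorithm:
  3x⁵ - 24x⁴ + 348x³ - 2595x² + 20880x - 61200 = ((3/4)x + 33/4)(4x⁴ - 76x³ + 696x² - 3264x + 5760) + (453x³ - 5889x² + 43488x - 108720)
  4x⁴ - 76x³ + 696x² - 3264x + 5760 = ((4/453)x - 8/151)(453x³ - 5889x² + 43488x - 108720) + (0)
Last nonzero remainder: 453x³ - 5889x² + 43488x - 108720. Dividing through by 453 gives the monic gcd x³ - 13x² + 96x - 240.

x³ - 13x² + 96x - 240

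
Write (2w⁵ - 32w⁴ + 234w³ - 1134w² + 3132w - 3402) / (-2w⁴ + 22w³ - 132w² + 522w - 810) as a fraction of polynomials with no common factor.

(-w² + 10w - 21)/(w - 5)

Euclidean algorithm in ℚ[w]:
  2w⁵ - 32w⁴ + 234w³ - 1134w² + 3132w - 3402 = (-w + 5)(-2w⁴ + 22w³ - 132w² + 522w - 810) + (-8w³ + 48w² - 288w + 648)
  -2w⁴ + 22w³ - 132w² + 522w - 810 = ((1/4)w - 5/4)(-8w³ + 48w² - 288w + 648) + (0)
Last nonzero remainder: -8w³ + 48w² - 288w + 648. Dividing through by -8 gives the monic gcd w³ - 6w² + 36w - 81.
Cancel w³ - 6w² + 36w - 81 from numerator and denominator to get the reduced form.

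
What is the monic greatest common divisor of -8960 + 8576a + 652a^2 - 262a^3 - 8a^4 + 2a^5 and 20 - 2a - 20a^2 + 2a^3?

Repeated division with remainder:
  2a^5 - 8a^4 - 262a^3 + 652a^2 + 8576a - 8960 = (a^2 + 6a - 70)(2a^3 - 20a^2 - 2a + 20) + (-756a^2 + 8316a - 7560)
  2a^3 - 20a^2 - 2a + 20 = (-(1/378)a - 1/378)(-756a^2 + 8316a - 7560) + (0)
Last nonzero remainder: -756a^2 + 8316a - 7560. Dividing through by -756 gives the monic gcd a^2 - 11a + 10.

10 - 11a + a^2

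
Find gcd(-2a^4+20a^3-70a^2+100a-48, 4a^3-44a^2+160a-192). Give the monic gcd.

Euclidean algorithm in ℚ[a]:
  -2a^4+20a^3-70a^2+100a-48 = (-(1/2)a-1/2)(4a^3-44a^2+160a-192) + (-12a^2+84a-144)
  4a^3-44a^2+160a-192 = (-(1/3)a+4/3)(-12a^2+84a-144) + (0)
Last nonzero remainder: -12a^2+84a-144. Dividing through by -12 gives the monic gcd a^2-7a+12.

a^2-7a+12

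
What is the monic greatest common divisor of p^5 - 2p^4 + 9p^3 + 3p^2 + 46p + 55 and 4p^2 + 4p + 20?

p^2 + p + 5

Repeated division with remainder:
  p^5 - 2p^4 + 9p^3 + 3p^2 + 46p + 55 = ((1/4)p^3 - (3/4)p^2 + (7/4)p + 11/4)(4p^2 + 4p + 20) + (0)
Last nonzero remainder: 4p^2 + 4p + 20. Dividing through by 4 gives the monic gcd p^2 + p + 5.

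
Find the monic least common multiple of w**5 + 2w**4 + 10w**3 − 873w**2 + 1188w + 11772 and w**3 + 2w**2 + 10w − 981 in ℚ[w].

w**6 − 7w**5 − 8w**4 − 963w**3 + 9045w**2 + 1080w − 105948

Apply the Euclidean algorithm:
  w**5 + 2w**4 + 10w**3 − 873w**2 + 1188w + 11772 = (w**2)(w**3 + 2w**2 + 10w − 981) + (108w**2 + 1188w + 11772)
  w**3 + 2w**2 + 10w − 981 = ((1/108)w − 1/12)(108w**2 + 1188w + 11772) + (0)
Last nonzero remainder: 108w**2 + 1188w + 11772. Dividing through by 108 gives the monic gcd w**2 + 11w + 109.
Then lcm(f, g) = f·g / gcd(f, g); expanding and making the result monic gives the answer.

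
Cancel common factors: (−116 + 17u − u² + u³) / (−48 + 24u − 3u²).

(−29 − 3u − u²)/(−12 + 3u)

Repeated division with remainder:
  u³ − u² + 17u − 116 = (−(1/3)u − 7/3)(−3u² + 24u − 48) + (57u − 228)
  −3u² + 24u − 48 = (−(1/19)u + 4/19)(57u − 228) + (0)
Last nonzero remainder: 57u − 228. Dividing through by 57 gives the monic gcd u − 4.
Cancel u − 4 from numerator and denominator to get the reduced form.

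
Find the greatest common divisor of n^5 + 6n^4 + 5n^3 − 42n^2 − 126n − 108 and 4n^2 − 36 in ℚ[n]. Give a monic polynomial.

n^2 − 9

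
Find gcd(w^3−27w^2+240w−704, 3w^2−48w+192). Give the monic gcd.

w^2−16w+64

Apply the Euclidean algorithm:
  w^3−27w^2+240w−704 = ((1/3)w−11/3)(3w^2−48w+192) + (0)
Last nonzero remainder: 3w^2−48w+192. Dividing through by 3 gives the monic gcd w^2−16w+64.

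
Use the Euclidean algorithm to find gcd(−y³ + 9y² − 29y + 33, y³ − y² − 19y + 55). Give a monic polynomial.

Repeated division with remainder:
  −y³ + 9y² − 29y + 33 = (−1)(y³ − y² − 19y + 55) + (8y² − 48y + 88)
  y³ − y² − 19y + 55 = ((1/8)y + 5/8)(8y² − 48y + 88) + (0)
Last nonzero remainder: 8y² − 48y + 88. Dividing through by 8 gives the monic gcd y² − 6y + 11.

y² − 6y + 11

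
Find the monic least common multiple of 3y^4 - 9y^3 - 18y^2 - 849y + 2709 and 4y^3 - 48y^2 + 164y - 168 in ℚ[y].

Euclidean algorithm in ℚ[y]:
  3y^4 - 9y^3 - 18y^2 - 849y + 2709 = ((3/4)y + 27/4)(4y^3 - 48y^2 + 164y - 168) + (183y^2 - 1830y + 3843)
  4y^3 - 48y^2 + 164y - 168 = ((4/183)y - 8/183)(183y^2 - 1830y + 3843) + (0)
Last nonzero remainder: 183y^2 - 1830y + 3843. Dividing through by 183 gives the monic gcd y^2 - 10y + 21.
Then lcm(f, g) = f·g / gcd(f, g); expanding and making the result monic gives the answer.

y^5 - 5y^4 - 271y^2 + 1469y - 1806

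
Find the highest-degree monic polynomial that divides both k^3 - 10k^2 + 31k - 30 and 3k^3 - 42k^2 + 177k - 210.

k^2 - 7k + 10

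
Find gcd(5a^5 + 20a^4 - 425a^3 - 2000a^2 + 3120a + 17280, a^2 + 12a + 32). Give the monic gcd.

By polynomial division,
  5a^5 + 20a^4 - 425a^3 - 2000a^2 + 3120a + 17280 = (5a^3 - 40a^2 - 105a + 540)(a^2 + 12a + 32) + (0)
The last nonzero remainder a^2 + 12a + 32 is already monic.

a^2 + 12a + 32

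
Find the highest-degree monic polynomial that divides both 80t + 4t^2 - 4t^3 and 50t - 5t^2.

t

Euclidean algorithm in ℚ[t]:
  -4t^3 + 4t^2 + 80t = ((4/5)t + 36/5)(-5t^2 + 50t) + (-280t)
  -5t^2 + 50t = ((1/56)t - 5/28)(-280t) + (0)
Last nonzero remainder: -280t. Dividing through by -280 gives the monic gcd t.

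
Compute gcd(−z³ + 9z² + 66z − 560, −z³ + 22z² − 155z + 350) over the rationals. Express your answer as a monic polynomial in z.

Apply the Euclidean algorithm:
  −z³ + 9z² + 66z − 560 = (−z³ + 22z² − 155z + 350) + (−13z² + 221z − 910)
  −z³ + 22z² − 155z + 350 = ((1/13)z − 5/13)(−13z² + 221z − 910) + (0)
Last nonzero remainder: −13z² + 221z − 910. Dividing through by −13 gives the monic gcd z² − 17z + 70.

z² − 17z + 70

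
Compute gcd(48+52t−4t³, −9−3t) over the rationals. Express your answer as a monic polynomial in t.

Repeated division with remainder:
  −4t³+52t+48 = ((4/3)t²−4t−16/3)(−3t−9) + (0)
Last nonzero remainder: −3t−9. Dividing through by −3 gives the monic gcd t+3.

3+t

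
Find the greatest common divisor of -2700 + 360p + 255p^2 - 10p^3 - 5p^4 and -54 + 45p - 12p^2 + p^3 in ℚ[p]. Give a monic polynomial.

18 - 9p + p^2

Euclidean algorithm in ℚ[p]:
  -5p^4 - 10p^3 + 255p^2 + 360p - 2700 = (-5p - 70)(p^3 - 12p^2 + 45p - 54) + (-360p^2 + 3240p - 6480)
  p^3 - 12p^2 + 45p - 54 = (-(1/360)p + 1/120)(-360p^2 + 3240p - 6480) + (0)
Last nonzero remainder: -360p^2 + 3240p - 6480. Dividing through by -360 gives the monic gcd p^2 - 9p + 18.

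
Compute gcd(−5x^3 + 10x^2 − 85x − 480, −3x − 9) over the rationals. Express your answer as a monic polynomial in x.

Euclidean algorithm in ℚ[x]:
  −5x^3 + 10x^2 − 85x − 480 = ((5/3)x^2 − (25/3)x + 160/3)(−3x − 9) + (0)
Last nonzero remainder: −3x − 9. Dividing through by −3 gives the monic gcd x + 3.

x + 3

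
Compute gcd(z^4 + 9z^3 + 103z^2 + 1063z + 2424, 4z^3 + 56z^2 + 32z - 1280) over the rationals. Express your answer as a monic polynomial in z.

z + 8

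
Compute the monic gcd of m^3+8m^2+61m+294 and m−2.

1

Apply the Euclidean algorithm:
  m^3+8m^2+61m+294 = (m^2+10m+81)(m−2) + (456)
  m−2 = ((1/456)m−1/228)(456) + (0)
The last nonzero remainder is the constant 456, so the polynomials are coprime and gcd = 1.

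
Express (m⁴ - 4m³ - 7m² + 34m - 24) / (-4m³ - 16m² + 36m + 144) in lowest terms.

(-m³ + 7m² - 14m + 8)/(4m² + 4m - 48)

By polynomial division,
  m⁴ - 4m³ - 7m² + 34m - 24 = (-(1/4)m + 2)(-4m³ - 16m² + 36m + 144) + (34m² - 2m - 312)
  -4m³ - 16m² + 36m + 144 = (-(2/17)m - 138/289)(34m² - 2m - 312) + (-(480/289)m - 1440/289)
  34m² - 2m - 312 = (-(4913/240)m + 3757/60)(-(480/289)m - 1440/289) + (0)
Last nonzero remainder: -(480/289)m - 1440/289. Dividing through by -480/289 gives the monic gcd m + 3.
Cancel m + 3 from numerator and denominator to get the reduced form.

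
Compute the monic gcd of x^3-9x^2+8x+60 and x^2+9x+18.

1

Apply the Euclidean algorithm:
  x^3-9x^2+8x+60 = (x-18)(x^2+9x+18) + (152x+384)
  x^2+9x+18 = ((1/152)x+123/2888)(152x+384) + (594/361)
  152x+384 = ((27436/297)x+23104/99)(594/361) + (0)
The last nonzero remainder is the constant 594/361, so the polynomials are coprime and gcd = 1.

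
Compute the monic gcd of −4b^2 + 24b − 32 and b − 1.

1

Repeated division with remainder:
  −4b^2 + 24b − 32 = (−4b + 20)(b − 1) + (−12)
  b − 1 = (−(1/12)b + 1/12)(−12) + (0)
The last nonzero remainder is the constant −12, so the polynomials are coprime and gcd = 1.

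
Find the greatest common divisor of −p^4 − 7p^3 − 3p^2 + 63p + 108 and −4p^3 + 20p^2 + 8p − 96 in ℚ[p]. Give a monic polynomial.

Euclidean algorithm in ℚ[p]:
  −p^4 − 7p^3 − 3p^2 + 63p + 108 = ((1/4)p + 3)(−4p^3 + 20p^2 + 8p − 96) + (−65p^2 + 63p + 396)
  −4p^3 + 20p^2 + 8p − 96 = ((4/65)p − 1048/4225)(−65p^2 + 63p + 396) + (−(3136/4225)p + 9408/4225)
  −65p^2 + 63p + 396 = ((274625/3136)p + 139425/784)(−(3136/4225)p + 9408/4225) + (0)
Last nonzero remainder: −(3136/4225)p + 9408/4225. Dividing through by −3136/4225 gives the monic gcd p − 3.

p − 3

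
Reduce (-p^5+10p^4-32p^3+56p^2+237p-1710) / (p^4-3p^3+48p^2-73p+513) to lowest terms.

(-p^3+8p^2+3p-90)/(p^2-p+27)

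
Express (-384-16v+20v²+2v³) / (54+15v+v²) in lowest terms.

Repeated division with remainder:
  2v³+20v²-16v-384 = (2v-10)(v²+15v+54) + (26v+156)
  v²+15v+54 = ((1/26)v+9/26)(26v+156) + (0)
Last nonzero remainder: 26v+156. Dividing through by 26 gives the monic gcd v+6.
Cancel v+6 from numerator and denominator to get the reduced form.

(-64+8v+2v²)/(9+v)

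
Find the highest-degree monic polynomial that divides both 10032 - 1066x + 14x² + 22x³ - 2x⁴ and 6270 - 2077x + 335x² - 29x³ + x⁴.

-627 + 145x - 19x² + x³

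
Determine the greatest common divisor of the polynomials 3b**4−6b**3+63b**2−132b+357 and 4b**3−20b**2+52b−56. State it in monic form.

By polynomial division,
  3b**4−6b**3+63b**2−132b+357 = ((3/4)b+9/4)(4b**3−20b**2+52b−56) + (69b**2−207b+483)
  4b**3−20b**2+52b−56 = ((4/69)b−8/69)(69b**2−207b+483) + (0)
Last nonzero remainder: 69b**2−207b+483. Dividing through by 69 gives the monic gcd b**2−3b+7.

b**2−3b+7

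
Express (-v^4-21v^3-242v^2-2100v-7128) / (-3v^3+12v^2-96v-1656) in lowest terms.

Apply the Euclidean algorithm:
  -v^4-21v^3-242v^2-2100v-7128 = ((1/3)v+25/3)(-3v^3+12v^2-96v-1656) + (-310v^2-748v+6672)
  -3v^3+12v^2-96v-1656 = ((3/310)v-1491/24025)(-310v^2-748v+6672) + (-(4972908/24025)v-29837448/24025)
  -310v^2-748v+6672 = ((3723875/2486454)v-6678950/1243227)(-(4972908/24025)v-29837448/24025) + (0)
Last nonzero remainder: -(4972908/24025)v-29837448/24025. Dividing through by -4972908/24025 gives the monic gcd v+6.
Cancel v+6 from numerator and denominator to get the reduced form.

(v^3+15v^2+152v+1188)/(3v^2-30v+276)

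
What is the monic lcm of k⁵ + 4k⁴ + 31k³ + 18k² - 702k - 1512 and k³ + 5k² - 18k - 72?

Euclidean algorithm in ℚ[k]:
  k⁵ + 4k⁴ + 31k³ + 18k² - 702k - 1512 = (k² - k + 54)(k³ + 5k² - 18k - 72) + (-198k² + 198k + 2376)
  k³ + 5k² - 18k - 72 = (-(1/198)k - 1/33)(-198k² + 198k + 2376) + (0)
Last nonzero remainder: -198k² + 198k + 2376. Dividing through by -198 gives the monic gcd k² - k - 12.
Then lcm(f, g) = f·g / gcd(f, g); expanding and making the result monic gives the answer.

k⁶ + 10k⁵ + 55k⁴ + 204k³ - 594k² - 5724k - 9072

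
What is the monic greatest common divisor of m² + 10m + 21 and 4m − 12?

1

By polynomial division,
  m² + 10m + 21 = ((1/4)m + 13/4)(4m − 12) + (60)
  4m − 12 = ((1/15)m − 1/5)(60) + (0)
The last nonzero remainder is the constant 60, so the polynomials are coprime and gcd = 1.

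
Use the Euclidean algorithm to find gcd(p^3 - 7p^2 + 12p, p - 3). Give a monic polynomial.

Euclidean algorithm in ℚ[p]:
  p^3 - 7p^2 + 12p = (p^2 - 4p)(p - 3) + (0)
The last nonzero remainder p - 3 is already monic.

p - 3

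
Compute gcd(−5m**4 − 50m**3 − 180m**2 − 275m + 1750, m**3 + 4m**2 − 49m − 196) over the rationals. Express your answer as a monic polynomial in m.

By polynomial division,
  −5m**4 − 50m**3 − 180m**2 − 275m + 1750 = (−5m − 30)(m**3 + 4m**2 − 49m − 196) + (−305m**2 − 2725m − 4130)
  m**3 + 4m**2 − 49m − 196 = (−(1/305)m + 301/18605)(−305m**2 − 2725m − 4130) + (−(68670/3721)m − 480690/3721)
  −305m**2 − 2725m − 4130 = ((226981/13734)m + 219539/6867)(−(68670/3721)m − 480690/3721) + (0)
Last nonzero remainder: −(68670/3721)m − 480690/3721. Dividing through by −68670/3721 gives the monic gcd m + 7.

m + 7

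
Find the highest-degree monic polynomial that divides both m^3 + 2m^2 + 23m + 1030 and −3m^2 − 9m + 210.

m + 10

Euclidean algorithm in ℚ[m]:
  m^3 + 2m^2 + 23m + 1030 = (−(1/3)m + 1/3)(−3m^2 − 9m + 210) + (96m + 960)
  −3m^2 − 9m + 210 = (−(1/32)m + 7/32)(96m + 960) + (0)
Last nonzero remainder: 96m + 960. Dividing through by 96 gives the monic gcd m + 10.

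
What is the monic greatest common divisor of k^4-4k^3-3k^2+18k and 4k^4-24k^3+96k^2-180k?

Euclidean algorithm in ℚ[k]:
  k^4-4k^3-3k^2+18k = (1/4)(4k^4-24k^3+96k^2-180k) + (2k^3-27k^2+63k)
  4k^4-24k^3+96k^2-180k = (2k+15)(2k^3-27k^2+63k) + (375k^2-1125k)
  2k^3-27k^2+63k = ((2/375)k-7/125)(375k^2-1125k) + (0)
Last nonzero remainder: 375k^2-1125k. Dividing through by 375 gives the monic gcd k^2-3k.

k^2-3k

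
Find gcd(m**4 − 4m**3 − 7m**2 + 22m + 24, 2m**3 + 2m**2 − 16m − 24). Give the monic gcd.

Repeated division with remainder:
  m**4 − 4m**3 − 7m**2 + 22m + 24 = ((1/2)m − 5/2)(2m**3 + 2m**2 − 16m − 24) + (6m**2 − 6m − 36)
  2m**3 + 2m**2 − 16m − 24 = ((1/3)m + 2/3)(6m**2 − 6m − 36) + (0)
Last nonzero remainder: 6m**2 − 6m − 36. Dividing through by 6 gives the monic gcd m**2 − m − 6.

m**2 − m − 6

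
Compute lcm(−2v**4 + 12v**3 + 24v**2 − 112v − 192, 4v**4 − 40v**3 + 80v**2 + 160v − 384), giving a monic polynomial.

v**5 − 8v**4 + 80v**2 − 16v − 192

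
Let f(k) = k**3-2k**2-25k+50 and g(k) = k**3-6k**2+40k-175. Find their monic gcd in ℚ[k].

k-5

By polynomial division,
  k**3-2k**2-25k+50 = (k**3-6k**2+40k-175) + (4k**2-65k+225)
  k**3-6k**2+40k-175 = ((1/4)k+41/16)(4k**2-65k+225) + ((2405/16)k-12025/16)
  4k**2-65k+225 = ((64/2405)k-144/481)((2405/16)k-12025/16) + (0)
Last nonzero remainder: (2405/16)k-12025/16. Dividing through by 2405/16 gives the monic gcd k-5.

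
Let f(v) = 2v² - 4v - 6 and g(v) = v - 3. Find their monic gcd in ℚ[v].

Euclidean algorithm in ℚ[v]:
  2v² - 4v - 6 = (2v + 2)(v - 3) + (0)
The last nonzero remainder v - 3 is already monic.

v - 3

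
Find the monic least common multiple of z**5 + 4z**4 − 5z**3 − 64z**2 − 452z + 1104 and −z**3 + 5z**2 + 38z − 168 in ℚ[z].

z**6 − 3z**5 − 33z**4 − 29z**3 − 4z**2 + 4268z − 7728

Euclidean algorithm in ℚ[z]:
  z**5 + 4z**4 − 5z**3 − 64z**2 − 452z + 1104 = (−z**2 − 9z − 78)(−z**3 + 5z**2 + 38z − 168) + (500z**2 + 1000z − 12000)
  −z**3 + 5z**2 + 38z − 168 = (−(1/500)z + 7/500)(500z**2 + 1000z − 12000) + (0)
Last nonzero remainder: 500z**2 + 1000z − 12000. Dividing through by 500 gives the monic gcd z**2 + 2z − 24.
Then lcm(f, g) = f·g / gcd(f, g); expanding and making the result monic gives the answer.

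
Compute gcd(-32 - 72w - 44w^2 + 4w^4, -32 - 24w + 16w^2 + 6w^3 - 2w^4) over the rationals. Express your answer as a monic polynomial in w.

Euclidean algorithm in ℚ[w]:
  4w^4 - 44w^2 - 72w - 32 = (-2)(-2w^4 + 6w^3 + 16w^2 - 24w - 32) + (12w^3 - 12w^2 - 120w - 96)
  -2w^4 + 6w^3 + 16w^2 - 24w - 32 = (-(1/6)w + 1/3)(12w^3 - 12w^2 - 120w - 96) + (0)
Last nonzero remainder: 12w^3 - 12w^2 - 120w - 96. Dividing through by 12 gives the monic gcd w^3 - w^2 - 10w - 8.

-8 - 10w - w^2 + w^3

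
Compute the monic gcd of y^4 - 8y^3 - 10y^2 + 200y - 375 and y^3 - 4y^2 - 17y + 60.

y^2 - 8y + 15

By polynomial division,
  y^4 - 8y^3 - 10y^2 + 200y - 375 = (y - 4)(y^3 - 4y^2 - 17y + 60) + (-9y^2 + 72y - 135)
  y^3 - 4y^2 - 17y + 60 = (-(1/9)y - 4/9)(-9y^2 + 72y - 135) + (0)
Last nonzero remainder: -9y^2 + 72y - 135. Dividing through by -9 gives the monic gcd y^2 - 8y + 15.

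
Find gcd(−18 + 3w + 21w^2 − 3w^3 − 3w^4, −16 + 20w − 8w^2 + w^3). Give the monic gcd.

−2 + w

Repeated division with remainder:
  −3w^4 − 3w^3 + 21w^2 + 3w − 18 = (−3w − 27)(w^3 − 8w^2 + 20w − 16) + (−135w^2 + 495w − 450)
  w^3 − 8w^2 + 20w − 16 = (−(1/135)w + 13/405)(−135w^2 + 495w − 450) + ((7/9)w − 14/9)
  −135w^2 + 495w − 450 = (−(1215/7)w + 2025/7)((7/9)w − 14/9) + (0)
Last nonzero remainder: (7/9)w − 14/9. Dividing through by 7/9 gives the monic gcd w − 2.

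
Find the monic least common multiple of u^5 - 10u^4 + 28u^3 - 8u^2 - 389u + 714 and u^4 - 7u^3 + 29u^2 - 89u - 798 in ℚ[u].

u^7 - 13u^6 + 96u^5 - 472u^4 + 699u^3 + 1577u^2 - 16924u + 27132

Euclidean algorithm in ℚ[u]:
  u^5 - 10u^4 + 28u^3 - 8u^2 - 389u + 714 = (u - 3)(u^4 - 7u^3 + 29u^2 - 89u - 798) + (-22u^3 + 168u^2 + 142u - 1680)
  u^4 - 7u^3 + 29u^2 - 89u - 798 = (-(1/22)u - 7/242)(-22u^3 + 168u^2 + 142u - 1680) + ((4878/121)u^2 - (19512/121)u - 102438/121)
  -22u^3 + 168u^2 + 142u - 1680 = (-(1331/2439)u + 4840/2439)((4878/121)u^2 - (19512/121)u - 102438/121) + (0)
Last nonzero remainder: (4878/121)u^2 - (19512/121)u - 102438/121. Dividing through by 4878/121 gives the monic gcd u^2 - 4u - 21.
Then lcm(f, g) = f·g / gcd(f, g); expanding and making the result monic gives the answer.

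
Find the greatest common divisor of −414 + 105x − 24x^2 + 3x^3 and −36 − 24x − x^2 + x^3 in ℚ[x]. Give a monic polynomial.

−6 + x

Repeated division with remainder:
  3x^3 − 24x^2 + 105x − 414 = (3)(x^3 − x^2 − 24x − 36) + (−21x^2 + 177x − 306)
  x^3 − x^2 − 24x − 36 = (−(1/21)x − 52/147)(−21x^2 + 177x − 306) + ((1178/49)x − 7068/49)
  −21x^2 + 177x − 306 = (−(1029/1178)x + 2499/1178)((1178/49)x − 7068/49) + (0)
Last nonzero remainder: (1178/49)x − 7068/49. Dividing through by 1178/49 gives the monic gcd x − 6.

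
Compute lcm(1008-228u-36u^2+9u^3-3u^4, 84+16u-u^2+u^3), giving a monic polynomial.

Apply the Euclidean algorithm:
  -3u^4+9u^3-36u^2-228u+1008 = (-3u+6)(u^3-u^2+16u+84) + (18u^2-72u+504)
  u^3-u^2+16u+84 = ((1/18)u+1/6)(18u^2-72u+504) + (0)
Last nonzero remainder: 18u^2-72u+504. Dividing through by 18 gives the monic gcd u^2-4u+28.
Then lcm(f, g) = f·g / gcd(f, g); expanding and making the result monic gives the answer.

-1008-108u+112u^2+3u^3+u^5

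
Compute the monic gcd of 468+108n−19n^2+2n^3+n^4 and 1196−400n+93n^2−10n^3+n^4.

Euclidean algorithm in ℚ[n]:
  n^4+2n^3−19n^2+108n+468 = (n^4−10n^3+93n^2−400n+1196) + (12n^3−112n^2+508n−728)
  n^4−10n^3+93n^2−400n+1196 = ((1/12)n−1/18)(12n^3−112n^2+508n−728) + ((400/9)n^2−(2800/9)n+10400/9)
  12n^3−112n^2+508n−728 = ((27/100)n−63/100)((400/9)n^2−(2800/9)n+10400/9) + (0)
Last nonzero remainder: (400/9)n^2−(2800/9)n+10400/9. Dividing through by 400/9 gives the monic gcd n^2−7n+26.

26−7n+n^2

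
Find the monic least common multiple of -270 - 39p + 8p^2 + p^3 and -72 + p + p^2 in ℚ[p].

2160 + 42p - 103p^2 + p^4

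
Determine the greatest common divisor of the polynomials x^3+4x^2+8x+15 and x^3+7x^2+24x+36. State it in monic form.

x+3

Apply the Euclidean algorithm:
  x^3+4x^2+8x+15 = (x^3+7x^2+24x+36) + (-3x^2-16x-21)
  x^3+7x^2+24x+36 = (-(1/3)x-5/9)(-3x^2-16x-21) + ((73/9)x+73/3)
  -3x^2-16x-21 = (-(27/73)x-63/73)((73/9)x+73/3) + (0)
Last nonzero remainder: (73/9)x+73/3. Dividing through by 73/9 gives the monic gcd x+3.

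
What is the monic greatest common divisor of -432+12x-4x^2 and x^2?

1

By polynomial division,
  -4x^2+12x-432 = (-4)(x^2) + (12x-432)
  x^2 = ((1/12)x+3)(12x-432) + (1296)
  12x-432 = ((1/108)x-1/3)(1296) + (0)
The last nonzero remainder is the constant 1296, so the polynomials are coprime and gcd = 1.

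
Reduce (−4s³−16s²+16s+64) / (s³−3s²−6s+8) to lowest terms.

(−4s²−8s+32)/(s²−5s+4)

Apply the Euclidean algorithm:
  −4s³−16s²+16s+64 = (−4)(s³−3s²−6s+8) + (−28s²−8s+96)
  s³−3s²−6s+8 = (−(1/28)s+23/196)(−28s²−8s+96) + (−(80/49)s−160/49)
  −28s²−8s+96 = ((343/20)s−147/5)(−(80/49)s−160/49) + (0)
Last nonzero remainder: −(80/49)s−160/49. Dividing through by −80/49 gives the monic gcd s+2.
Cancel s+2 from numerator and denominator to get the reduced form.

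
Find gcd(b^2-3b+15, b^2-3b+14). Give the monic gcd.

Apply the Euclidean algorithm:
  b^2-3b+15 = (b^2-3b+14) + (1)
  b^2-3b+14 = (b^2-3b+14)(1) + (0)
The last nonzero remainder is the constant 1, so the polynomials are coprime and gcd = 1.

1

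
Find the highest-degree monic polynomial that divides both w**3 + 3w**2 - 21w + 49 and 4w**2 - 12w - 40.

1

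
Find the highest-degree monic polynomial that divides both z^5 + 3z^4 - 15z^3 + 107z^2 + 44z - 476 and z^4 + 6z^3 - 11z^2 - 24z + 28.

z^3 + 7z^2 - 4z - 28

Repeated division with remainder:
  z^5 + 3z^4 - 15z^3 + 107z^2 + 44z - 476 = (z - 3)(z^4 + 6z^3 - 11z^2 - 24z + 28) + (14z^3 + 98z^2 - 56z - 392)
  z^4 + 6z^3 - 11z^2 - 24z + 28 = ((1/14)z - 1/14)(14z^3 + 98z^2 - 56z - 392) + (0)
Last nonzero remainder: 14z^3 + 98z^2 - 56z - 392. Dividing through by 14 gives the monic gcd z^3 + 7z^2 - 4z - 28.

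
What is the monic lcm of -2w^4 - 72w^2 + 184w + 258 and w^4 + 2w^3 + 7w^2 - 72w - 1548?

Repeated division with remainder:
  -2w^4 - 72w^2 + 184w + 258 = (-2)(w^4 + 2w^3 + 7w^2 - 72w - 1548) + (4w^3 - 58w^2 + 40w - 2838)
  w^4 + 2w^3 + 7w^2 - 72w - 1548 = ((1/4)w + 33/8)(4w^3 - 58w^2 + 40w - 2838) + ((945/4)w^2 + (945/2)w + 40635/4)
  4w^3 - 58w^2 + 40w - 2838 = ((16/945)w - 88/315)((945/4)w^2 + (945/2)w + 40635/4) + (0)
Last nonzero remainder: (945/4)w^2 + (945/2)w + 40635/4. Dividing through by 945/4 gives the monic gcd w^2 + 2w + 43.
Then lcm(f, g) = f·g / gcd(f, g); expanding and making the result monic gives the answer.

w^6 - 92w^3 - 1425w^2 + 3312w + 4644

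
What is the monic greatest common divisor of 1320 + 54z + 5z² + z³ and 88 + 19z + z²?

Repeated division with remainder:
  z³ + 5z² + 54z + 1320 = (z − 14)(z² + 19z + 88) + (232z + 2552)
  z² + 19z + 88 = ((1/232)z + 1/29)(232z + 2552) + (0)
Last nonzero remainder: 232z + 2552. Dividing through by 232 gives the monic gcd z + 11.

11 + z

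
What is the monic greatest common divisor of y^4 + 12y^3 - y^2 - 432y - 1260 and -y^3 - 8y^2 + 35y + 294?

Euclidean algorithm in ℚ[y]:
  y^4 + 12y^3 - y^2 - 432y - 1260 = (-y - 4)(-y^3 - 8y^2 + 35y + 294) + (2y^2 + 2y - 84)
  -y^3 - 8y^2 + 35y + 294 = (-(1/2)y - 7/2)(2y^2 + 2y - 84) + (0)
Last nonzero remainder: 2y^2 + 2y - 84. Dividing through by 2 gives the monic gcd y^2 + y - 42.

y^2 + y - 42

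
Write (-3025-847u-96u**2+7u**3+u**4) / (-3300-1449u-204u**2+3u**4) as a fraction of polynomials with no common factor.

(11+u)/(12+3u)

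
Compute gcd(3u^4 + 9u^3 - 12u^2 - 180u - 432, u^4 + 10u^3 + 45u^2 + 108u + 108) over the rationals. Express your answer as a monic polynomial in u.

u^3 + 7u^2 + 24u + 36

Apply the Euclidean algorithm:
  3u^4 + 9u^3 - 12u^2 - 180u - 432 = (3)(u^4 + 10u^3 + 45u^2 + 108u + 108) + (-21u^3 - 147u^2 - 504u - 756)
  u^4 + 10u^3 + 45u^2 + 108u + 108 = (-(1/21)u - 1/7)(-21u^3 - 147u^2 - 504u - 756) + (0)
Last nonzero remainder: -21u^3 - 147u^2 - 504u - 756. Dividing through by -21 gives the monic gcd u^3 + 7u^2 + 24u + 36.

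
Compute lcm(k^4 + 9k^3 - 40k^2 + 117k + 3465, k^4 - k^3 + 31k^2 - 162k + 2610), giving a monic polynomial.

k^6 + 17k^5 + 90k^4 + 319k^3 + 2081k^2 + 34506k + 200970

Repeated division with remainder:
  k^4 + 9k^3 - 40k^2 + 117k + 3465 = (k^4 - k^3 + 31k^2 - 162k + 2610) + (10k^3 - 71k^2 + 279k + 855)
  k^4 - k^3 + 31k^2 - 162k + 2610 = ((1/10)k + 61/100)(10k^3 - 71k^2 + 279k + 855) + ((4641/100)k^2 - (41769/100)k + 41769/20)
  10k^3 - 71k^2 + 279k + 855 = ((1000/4641)k + 1900/4641)((4641/100)k^2 - (41769/100)k + 41769/20) + (0)
Last nonzero remainder: (4641/100)k^2 - (41769/100)k + 41769/20. Dividing through by 4641/100 gives the monic gcd k^2 - 9k + 45.
Then lcm(f, g) = f·g / gcd(f, g); expanding and making the result monic gives the answer.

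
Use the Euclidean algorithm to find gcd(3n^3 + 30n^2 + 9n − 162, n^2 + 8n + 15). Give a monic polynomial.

n + 3

Euclidean algorithm in ℚ[n]:
  3n^3 + 30n^2 + 9n − 162 = (3n + 6)(n^2 + 8n + 15) + (−84n − 252)
  n^2 + 8n + 15 = (−(1/84)n − 5/84)(−84n − 252) + (0)
Last nonzero remainder: −84n − 252. Dividing through by −84 gives the monic gcd n + 3.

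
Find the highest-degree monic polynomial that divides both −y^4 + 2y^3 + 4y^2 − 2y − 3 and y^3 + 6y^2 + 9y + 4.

y^2 + 2y + 1

By polynomial division,
  −y^4 + 2y^3 + 4y^2 − 2y − 3 = (−y + 8)(y^3 + 6y^2 + 9y + 4) + (−35y^2 − 70y − 35)
  y^3 + 6y^2 + 9y + 4 = (−(1/35)y − 4/35)(−35y^2 − 70y − 35) + (0)
Last nonzero remainder: −35y^2 − 70y − 35. Dividing through by −35 gives the monic gcd y^2 + 2y + 1.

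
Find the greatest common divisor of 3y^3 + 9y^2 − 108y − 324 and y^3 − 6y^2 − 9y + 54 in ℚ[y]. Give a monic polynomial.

y^2 − 3y − 18

Repeated division with remainder:
  3y^3 + 9y^2 − 108y − 324 = (3)(y^3 − 6y^2 − 9y + 54) + (27y^2 − 81y − 486)
  y^3 − 6y^2 − 9y + 54 = ((1/27)y − 1/9)(27y^2 − 81y − 486) + (0)
Last nonzero remainder: 27y^2 − 81y − 486. Dividing through by 27 gives the monic gcd y^2 − 3y − 18.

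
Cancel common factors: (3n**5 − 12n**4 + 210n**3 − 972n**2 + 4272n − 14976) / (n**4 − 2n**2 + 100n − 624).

Euclidean algorithm in ℚ[n]:
  3n**5 − 12n**4 + 210n**3 − 972n**2 + 4272n − 14976 = (3n − 12)(n**4 − 2n**2 + 100n − 624) + (216n**3 − 1296n**2 + 7344n − 22464)
  n**4 − 2n**2 + 100n − 624 = ((1/216)n + 1/36)(216n**3 − 1296n**2 + 7344n − 22464) + (0)
Last nonzero remainder: 216n**3 − 1296n**2 + 7344n − 22464. Dividing through by 216 gives the monic gcd n**3 − 6n**2 + 34n − 104.
Cancel n**3 − 6n**2 + 34n − 104 from numerator and denominator to get the reduced form.

(3n**2 + 6n + 144)/(n + 6)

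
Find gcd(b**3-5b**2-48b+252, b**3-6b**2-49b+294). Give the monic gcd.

By polynomial division,
  b**3-5b**2-48b+252 = (b**3-6b**2-49b+294) + (b**2+b-42)
  b**3-6b**2-49b+294 = (b-7)(b**2+b-42) + (0)
The last nonzero remainder b**2+b-42 is already monic.

b**2+b-42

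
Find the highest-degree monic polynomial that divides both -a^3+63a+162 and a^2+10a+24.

a+6

Repeated division with remainder:
  -a^3+63a+162 = (-a+10)(a^2+10a+24) + (-13a-78)
  a^2+10a+24 = (-(1/13)a-4/13)(-13a-78) + (0)
Last nonzero remainder: -13a-78. Dividing through by -13 gives the monic gcd a+6.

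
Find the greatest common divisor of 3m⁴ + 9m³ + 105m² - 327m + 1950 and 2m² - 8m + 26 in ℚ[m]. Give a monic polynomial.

Euclidean algorithm in ℚ[m]:
  3m⁴ + 9m³ + 105m² - 327m + 1950 = ((3/2)m² + (21/2)m + 75)(2m² - 8m + 26) + (0)
Last nonzero remainder: 2m² - 8m + 26. Dividing through by 2 gives the monic gcd m² - 4m + 13.

m² - 4m + 13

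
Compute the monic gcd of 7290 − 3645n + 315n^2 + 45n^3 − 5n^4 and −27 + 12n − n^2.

27 − 12n + n^2

Euclidean algorithm in ℚ[n]:
  −5n^4 + 45n^3 + 315n^2 − 3645n + 7290 = (5n^2 + 15n − 270)(−n^2 + 12n − 27) + (0)
Last nonzero remainder: −n^2 + 12n − 27. Dividing through by −1 gives the monic gcd n^2 − 12n + 27.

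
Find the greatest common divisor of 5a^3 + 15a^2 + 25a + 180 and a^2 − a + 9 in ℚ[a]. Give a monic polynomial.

a^2 − a + 9

Repeated division with remainder:
  5a^3 + 15a^2 + 25a + 180 = (5a + 20)(a^2 − a + 9) + (0)
The last nonzero remainder a^2 − a + 9 is already monic.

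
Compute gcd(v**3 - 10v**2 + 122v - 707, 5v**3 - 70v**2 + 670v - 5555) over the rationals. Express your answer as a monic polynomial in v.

v**2 - 3v + 101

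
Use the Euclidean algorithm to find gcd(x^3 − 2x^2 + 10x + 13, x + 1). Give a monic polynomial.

Euclidean algorithm in ℚ[x]:
  x^3 − 2x^2 + 10x + 13 = (x^2 − 3x + 13)(x + 1) + (0)
The last nonzero remainder x + 1 is already monic.

x + 1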